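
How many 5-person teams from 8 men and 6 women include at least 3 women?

Sum over valid woman counts:
C(6,3)C(8,2) = 560
C(6,4)C(8,1) = 120
C(6,5)C(8,0) = 6
Total: 560 + 120 + 6.

Final answer: 686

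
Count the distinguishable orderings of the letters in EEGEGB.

Letters (B:1, E:3, G:2). Total letters: 6.
Permutations = 6!/(3! x 2!).

Final answer: 60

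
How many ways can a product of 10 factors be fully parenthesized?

This is counted by the nth Catalan number C_n. Here n = 10 - 1 = 9.
Using C_0 = 1 and C_(k+1) = C_k x 2(2k+1)/(k+2), build up term by term: C_1=1, C_2=2, C_3=5, C_4=14, C_5=42, C_6=132, C_7=429, C_8=1430, C_9=4862.

Final answer: C_{9} = 4862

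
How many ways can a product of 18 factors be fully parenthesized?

This is counted by the nth Catalan number C_n. Here n = 18 - 1 = 17.
C_n = (2n)!/(n!(n+1)!), so C_{17} = 34!/(17! x 18!) = C(34,17)/18 = 2333606220/18.

Final answer: C_{17} = 129644790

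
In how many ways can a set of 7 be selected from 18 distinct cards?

C(18,7) = 18!/(7! x (18-7)!).

Final answer: C(18,7) = 31824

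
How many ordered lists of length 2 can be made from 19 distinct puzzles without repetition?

P(19,2) = 19!/(19-2)! = 19!/17!.

Final answer: P(19,2) = 342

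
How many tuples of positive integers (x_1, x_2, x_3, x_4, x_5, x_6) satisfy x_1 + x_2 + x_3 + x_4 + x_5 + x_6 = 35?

Substitute x'_i = x_i - 1 (so x'_i >= 0). Then sum x'_i = 35 - 6 = 29.
Stars and bars: C(29+6-1, 6-1) = C(34,5).

Final answer: C(34,5) = 278256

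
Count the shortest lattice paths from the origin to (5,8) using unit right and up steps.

Each path has 5 right steps and 8 up steps in some order (13 steps total).
Choose which 8 of the 13 steps are up: C(13,8).

Final answer: C(13,8) = 1287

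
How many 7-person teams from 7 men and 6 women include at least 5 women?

Sum over valid woman counts:
C(6,5)C(7,2) = 126
C(6,6)C(7,1) = 7
Total: 126 + 7.

Final answer: 133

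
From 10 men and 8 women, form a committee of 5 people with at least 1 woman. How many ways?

Sum over valid woman counts:
C(8,1)C(10,4) = 1680
C(8,2)C(10,3) = 3360
C(8,3)C(10,2) = 2520
C(8,4)C(10,1) = 700
C(8,5)C(10,0) = 56
Total: 1680 + 3360 + 2520 + 700 + 56.

Final answer: 8316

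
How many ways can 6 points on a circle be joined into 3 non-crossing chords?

This is counted by the nth Catalan number C_n. Here n = 6/2 = 3.
Using C_0 = 1 and C_(k+1) = C_k x 2(2k+1)/(k+2), build up term by term: C_1=1, C_2=2, C_3=5.

Final answer: C_{3} = 5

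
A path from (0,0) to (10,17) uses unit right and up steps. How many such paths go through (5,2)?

Paths (0,0)->(5,2): C(7,2) = 21.
Paths (5,2)->(10,17): C(20,15) = 15504.
By multiplication principle: 21 x 15504.

Final answer: 325584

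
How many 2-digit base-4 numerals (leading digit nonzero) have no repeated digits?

First digit: 3 (nonzero). Second: 3 (not first). Third: 2, etc.
Total: 3 x 3.

Final answer: 9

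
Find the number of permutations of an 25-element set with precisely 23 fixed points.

Choose which 23 elements are fixed: C(25,23) = 300.
Derange the remaining 2 using D(j) = (j-1)(D(j-1) + D(j-2)), D(0)=1, D(1)=0: D(2)=1.
Total: 300 x 1.

Final answer: C(25,23) D(2) = 300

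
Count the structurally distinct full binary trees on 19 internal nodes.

The structures are counted by the Catalan number C_n. Here n = 19.
C_n = (2n)!/(n!(n+1)!), so C_{19} = 38!/(19! x 20!) = C(38,19)/20 = 35345263800/20.

Final answer: C_{19} = 1767263190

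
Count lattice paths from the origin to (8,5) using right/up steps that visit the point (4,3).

Paths (0,0)->(4,3): C(7,3) = 35.
Paths (4,3)->(8,5): C(6,2) = 15.
By multiplication principle: 35 x 15.

Final answer: 525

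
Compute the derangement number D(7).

Derangements satisfy D(n) = (n-1)(D(n-1) + D(n-2)), starting from D(0)=1, D(1)=0.
Building up: D(2)=1, D(3)=2, D(4)=9, D(5)=44, D(6)=265.
D(7) = 6 x (D(6) + D(5)) = 6 x (265 + 44).

Final answer: D(7) = 1854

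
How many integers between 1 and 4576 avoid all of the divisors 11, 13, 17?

|div by 11|=416, |div by 13|=352, |div by 17|=269.
|div by 11&13|=32, |div by 11&17|=24, |div by 13&17|=20, |div by all|=1.
By inclusion-exclusion, divisible by at least one: 416+352+269-32-24-20+1 = 962.
Not divisible by any: 4576 - 962.

Final answer: 3614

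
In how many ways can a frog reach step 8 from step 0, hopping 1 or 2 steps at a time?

Let f(n) be the number of climbs. Removing the last move (1 or 2 steps) gives f(n) = f(n-1) + f(n-2); base cases f(1)=1, f(2)=2.
Iterating the recurrence: f(1)=1, f(2)=2, f(3)=3, f(4)=5, f(5)=8, f(6)=13, f(7)=21, f(8)=34.

Final answer: 34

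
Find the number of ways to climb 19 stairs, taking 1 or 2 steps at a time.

Let f(n) count the ways. The last step is size 1 or 2, so f(n) = f(n-1) + f(n-2) with f(1)=1, f(2)=2.
Building up term by term: f(1)=1, f(2)=2, f(3)=3, f(4)=5, f(5)=8, f(6)=13, f(7)=21, f(8)=34, f(9)=55, f(10)=89, f(11)=144, f(12)=233, f(13)=377, f(14)=610, f(15)=987, f(16)=1597, f(17)=2584, f(18)=4181, f(19)=6765.

Final answer: 6765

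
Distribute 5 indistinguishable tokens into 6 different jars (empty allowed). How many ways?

Stars and bars: C(n+k-1, k-1) = C(10,5).

Final answer: C(10,5) = 252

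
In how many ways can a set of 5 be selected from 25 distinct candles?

C(25,5) = 25!/(5! x 20!).

Final answer: \binom{25}{5} = 53130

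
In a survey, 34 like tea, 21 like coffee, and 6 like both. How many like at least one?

|A union B| = |A| + |B| - |A intersect B| = 34 + 21 - 6.

Final answer: 49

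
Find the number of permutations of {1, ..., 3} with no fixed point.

Derangements satisfy D(n) = (n-1)(D(n-1) + D(n-2)), starting from D(0)=1, D(1)=0.
D(2) = 1 x (0 + 1) = 1
D(3) = 2 x (D(2) + D(1)) = 2 x (1 + 0)

Final answer: D(3) = 2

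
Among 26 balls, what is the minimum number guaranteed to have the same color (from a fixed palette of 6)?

There are 6 possible values for color (from a fixed palette of 6). With 26 balls and 6 categories, by pigeonhole: ceiling(26/6).

Final answer: 5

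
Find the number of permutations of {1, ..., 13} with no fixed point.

Use the recurrence D(n) = (n-1)(D(n-1) + D(n-2)) with D(0)=1, D(1)=0.
D(2) = 1 x (0 + 1) = 1
D(3) = 2 x (1 + 0) = 2
D(4) = 3 x (2 + 1) = 9
D(5) = 4 x (9 + 2) = 44
D(6) = 5 x (44 + 9) = 265
D(7) = 6 x (265 + 44) = 1854
D(8) = 7 x (1854 + 265) = 14833
D(9) = 8 x (14833 + 1854) = 133496
D(10) = 9 x (133496 + 14833) = 1334961
D(11) = 10 x (1334961 + 133496) = 14684570
D(12) = 11 x (14684570 + 1334961) = 176214841
D(13) = 12 x (D(12) + D(11)) = 12 x (176214841 + 14684570)

Final answer: D(13) = 2290792932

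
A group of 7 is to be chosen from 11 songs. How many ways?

C(11,7) = 11!/(7! x (11-7)!).

Final answer: C(11,7) = 330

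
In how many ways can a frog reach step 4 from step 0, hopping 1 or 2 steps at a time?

Condition on the final move: it is a 1-step (f(n-1) ways to get there) or a 2-step (f(n-2) ways), so f(n) = f(n-1) + f(n-2), with f(1)=1, f(2)=2.
Building up term by term: f(1)=1, f(2)=2, f(3)=3, f(4)=5.

Final answer: 5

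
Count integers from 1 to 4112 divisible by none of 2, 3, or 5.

|div by 2|=2056, |div by 3|=1370, |div by 5|=822.
|div by 2&3|=685, |div by 2&5|=411, |div by 3&5|=274, |div by all|=137.
By inclusion-exclusion, divisible by at least one: 2056+1370+822-685-411-274+137 = 3015.
Not divisible by any: 4112 - 3015.

Final answer: 1097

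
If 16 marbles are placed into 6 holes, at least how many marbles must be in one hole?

By the pigeonhole principle: ceiling(16/6).

Final answer: 3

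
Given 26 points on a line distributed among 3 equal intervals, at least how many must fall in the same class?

By pigeonhole with 26 objects and 3 categories: ceiling(26/3).

Final answer: 9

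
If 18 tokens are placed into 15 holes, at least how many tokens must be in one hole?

By the pigeonhole principle: ceiling(18/15).

Final answer: 2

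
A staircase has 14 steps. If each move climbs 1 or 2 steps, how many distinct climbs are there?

Condition on the final move: it is a 1-step (f(n-1) ways to get there) or a 2-step (f(n-2) ways), so f(n) = f(n-1) + f(n-2), with f(1)=1, f(2)=2.
Computing successive values: f(1)=1, f(2)=2, f(3)=3, f(4)=5, f(5)=8, f(6)=13, f(7)=21, f(8)=34, f(9)=55, f(10)=89, f(11)=144, f(12)=233, f(13)=377, f(14)=610.

Final answer: 610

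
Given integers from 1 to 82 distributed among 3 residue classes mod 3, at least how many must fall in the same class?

By pigeonhole with 82 objects and 3 categories: ceiling(82/3).

Final answer: 28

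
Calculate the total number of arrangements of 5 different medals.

The number of ways to arrange 5 distinct objects is 5!.

Final answer: 5! = 120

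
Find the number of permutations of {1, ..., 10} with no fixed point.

Derangements satisfy D(n) = (n-1)(D(n-1) + D(n-2)), starting from D(0)=1, D(1)=0.
Building up: D(2)=1, D(3)=2, D(4)=9, D(5)=44, D(6)=265, D(7)=1854, D(8)=14833, D(9)=133496.
D(10) = 9 x (D(9) + D(8)) = 9 x (133496 + 14833).

Final answer: D(10) = 1334961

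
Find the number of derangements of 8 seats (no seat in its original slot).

Use the recurrence D(n) = (n-1)(D(n-1) + D(n-2)) with D(0)=1, D(1)=0.
D(2) = 1 x (0 + 1) = 1
D(3) = 2 x (1 + 0) = 2
D(4) = 3 x (2 + 1) = 9
D(5) = 4 x (9 + 2) = 44
D(6) = 5 x (44 + 9) = 265
D(7) = 6 x (265 + 44) = 1854
D(8) = 7 x (D(7) + D(6)) = 7 x (1854 + 265)

Final answer: D(8) = 14833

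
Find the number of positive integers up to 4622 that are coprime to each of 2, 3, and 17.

|div by 2|=2311, |div by 3|=1540, |div by 17|=271.
|div by 2&3|=770, |div by 2&17|=135, |div by 3&17|=90, |div by all|=45.
By inclusion-exclusion, divisible by at least one: 2311+1540+271-770-135-90+45 = 3172.
Not divisible by any: 4622 - 3172.

Final answer: 1450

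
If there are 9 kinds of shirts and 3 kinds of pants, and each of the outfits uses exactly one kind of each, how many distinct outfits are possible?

By the multiplication principle: 9 x 3.

Final answer: 27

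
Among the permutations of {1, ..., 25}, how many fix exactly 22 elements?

Choose which 22 elements are fixed: C(25,22) = 2300.
Derange the remaining 3 using D(j) = (j-1)(D(j-1) + D(j-2)), D(0)=1, D(1)=0: D(2)=1, D(3)=2.
Total: 2300 x 2.

Final answer: C(25,22) D(3) = 4600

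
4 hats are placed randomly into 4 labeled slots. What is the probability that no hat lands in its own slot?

Derangements satisfy D(n) = (n-1)(D(n-1) + D(n-2)), starting from D(0)=1, D(1)=0.
Building up: D(2)=1, D(3)=2, D(4)=9.
Total arrangements: 4! = 24.
Probability = D(4)/4! = 3/8.

Final answer: D(4)/4! = 9/24 = 0.375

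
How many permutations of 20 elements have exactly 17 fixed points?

Choose which 17 elements are fixed: C(20,17) = 1140.
Derange the remaining 3 using D(j) = (j-1)(D(j-1) + D(j-2)), D(0)=1, D(1)=0: D(2)=1, D(3)=2.
Total: 1140 x 2.

Final answer: C(20,17) D(3) = 2280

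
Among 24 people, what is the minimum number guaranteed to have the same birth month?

There are 12 possible values for birth month. With 24 people and 12 categories, by pigeonhole: ceiling(24/12).

Final answer: 2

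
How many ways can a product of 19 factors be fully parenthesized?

This is a standard Catalan-number count: the answer is C_n. Here n = 19 - 1 = 18.
C_n = C(2n,n) - C(2n,n+1), so C_{18} = C(36,18) - C(36,19) = 9075135300 - 8597496600.

Final answer: C_{18} = 477638700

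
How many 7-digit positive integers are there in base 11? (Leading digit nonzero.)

These are the integers in [11^6, 11^7), so the count is 11^7 - 11^6 = 10 x 11^6.

Final answer: 17715610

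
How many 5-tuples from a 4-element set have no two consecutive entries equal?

Let g(n) count such strings. g(1) = 4, and each valid string of length n-1 extends in 3 ways (any symbol but the last), so g(n) = 3 g(n-1).
Total: g(5) = 4 x 3^4.

Final answer: 4 x 3^{4} = 324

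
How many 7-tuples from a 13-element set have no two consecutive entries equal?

Let g(n) count such strings. g(1) = 13, and each valid string of length n-1 extends in 12 ways (any symbol but the last), so g(n) = 12 g(n-1).
Total: g(7) = 13 x 12^6.

Final answer: 13 x 12^{6} = 38817792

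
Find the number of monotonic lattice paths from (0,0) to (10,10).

Each path has 10 right steps and 10 up steps in some order (20 steps total).
Choose which 10 of the 20 steps are up: C(20,10).

Final answer: C(20,10) = 184756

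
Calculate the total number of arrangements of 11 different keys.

The number of ways to arrange 11 distinct objects is 11!.

Final answer: 11! = 39916800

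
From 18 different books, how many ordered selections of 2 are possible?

P(18,2) = 18!/(18-2)! = 18!/16!.

Final answer: P(18,2) = 306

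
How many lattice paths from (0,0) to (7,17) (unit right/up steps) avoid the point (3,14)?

Total paths to (7,17): C(24,17) = 346104.
Paths through (3,14): C(17,14) x C(7,3) = 23800.
Avoiding (3,14): 346104 - 23800.

Final answer: 322304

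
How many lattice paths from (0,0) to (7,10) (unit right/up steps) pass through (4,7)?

Paths (0,0)->(4,7): C(11,7) = 330.
Paths (4,7)->(7,10): C(6,3) = 20.
By multiplication principle: 330 x 20.

Final answer: 6600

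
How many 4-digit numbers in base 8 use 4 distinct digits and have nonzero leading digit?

First digit: 7 (nonzero). Second: 7 (not first). Third: 6, etc.
Total: 7 x 7 x 6 x 5.

Final answer: 1470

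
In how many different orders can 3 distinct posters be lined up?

The number of ways to arrange 3 distinct objects is 3!.

Final answer: 3! = 6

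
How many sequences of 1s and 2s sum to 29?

Condition on the final move: it is a 1-step (f(n-1) ways to get there) or a 2-step (f(n-2) ways), so f(n) = f(n-1) + f(n-2), with f(1)=1, f(2)=2.
Iterating the recurrence: f(1)=1, f(2)=2, f(3)=3, f(4)=5, f(5)=8, f(6)=13, f(7)=21, f(8)=34, f(9)=55, f(10)=89, f(11)=144, f(12)=233, f(13)=377, f(14)=610, f(15)=987, f(16)=1597, f(17)=2584, f(18)=4181, f(19)=6765, f(20)=10946, f(21)=17711, f(22)=28657, f(23)=46368, f(24)=75025, f(25)=121393, f(26)=196418, f(27)=317811, f(28)=514229, f(29)=832040.

Final answer: 832040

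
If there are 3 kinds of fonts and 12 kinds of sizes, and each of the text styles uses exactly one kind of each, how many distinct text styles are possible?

By the multiplication principle: 3 x 12.

Final answer: 36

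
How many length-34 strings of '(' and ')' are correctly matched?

This is a standard Catalan-number count: the answer is C_n. Here n = 17 (pairs).
Using C_0 = 1 and C_(k+1) = C_k x 2(2k+1)/(k+2), build up term by term: C_1=1, C_2=2, C_3=5, C_4=14, C_5=42, C_6=132, C_7=429, C_8=1430, C_9=4862, C_10=16796, C_11=58786, C_12=208012, C_13=742900, C_14=2674440, C_15=9694845, C_16=35357670, C_17=129644790.

Final answer: C_{17} = 129644790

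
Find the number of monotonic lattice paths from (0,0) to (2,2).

Each path has 2 right steps and 2 up steps in some order (4 steps total).
Choose which 2 of the 4 steps are up: C(4,2).

Final answer: C(4,2) = 6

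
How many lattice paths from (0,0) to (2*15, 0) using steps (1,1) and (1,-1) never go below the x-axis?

Total monotonic paths to (15,15): C(30,15) = 155117520.
Paths that cross above y=x (reflection bijection): C(30,16) = 145422675.
Valid Dyck paths: 155117520 - 145422675.
(Equivalently, C_{15} = C(30,15)/16 = 155117520/16.)

Final answer: C_{15} = 9694845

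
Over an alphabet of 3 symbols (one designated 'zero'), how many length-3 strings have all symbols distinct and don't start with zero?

First digit: 2 (nonzero). Second: 2 (not first). Third: 1, etc.
Total: 2 x 2 x 1.

Final answer: 4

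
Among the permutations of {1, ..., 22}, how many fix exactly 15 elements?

Choose which 15 elements are fixed: C(22,15) = 170544.
Derange the remaining 7 using D(j) = (j-1)(D(j-1) + D(j-2)), D(0)=1, D(1)=0: D(2)=1, D(3)=2, D(4)=9, D(5)=44, D(6)=265, D(7)=1854.
Total: 170544 x 1854.

Final answer: C(22,15) D(7) = 316188576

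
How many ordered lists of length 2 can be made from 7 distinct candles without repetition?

P(7,2) = 7!/(7-2)! = 7!/5!.

Final answer: P(7,2) = 42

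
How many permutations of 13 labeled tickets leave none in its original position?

Use the recurrence D(n) = (n-1)(D(n-1) + D(n-2)) with D(0)=1, D(1)=0.
D(2) = 1 x (0 + 1) = 1
D(3) = 2 x (1 + 0) = 2
D(4) = 3 x (2 + 1) = 9
D(5) = 4 x (9 + 2) = 44
D(6) = 5 x (44 + 9) = 265
D(7) = 6 x (265 + 44) = 1854
D(8) = 7 x (1854 + 265) = 14833
D(9) = 8 x (14833 + 1854) = 133496
D(10) = 9 x (133496 + 14833) = 1334961
D(11) = 10 x (1334961 + 133496) = 14684570
D(12) = 11 x (14684570 + 1334961) = 176214841
D(13) = 12 x (D(12) + D(11)) = 12 x (176214841 + 14684570)

Final answer: D(13) = 2290792932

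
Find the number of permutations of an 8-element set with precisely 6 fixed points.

Choose which 6 elements are fixed: C(8,6) = 28.
Derange the remaining 2 using D(j) = (j-1)(D(j-1) + D(j-2)), D(0)=1, D(1)=0: D(2)=1.
Total: 28 x 1.

Final answer: C(8,6) D(2) = 28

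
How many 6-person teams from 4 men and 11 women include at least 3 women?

Sum over valid woman counts:
C(11,3)C(4,3) = 660
C(11,4)C(4,2) = 1980
C(11,5)C(4,1) = 1848
C(11,6)C(4,0) = 462
Total: 660 + 1980 + 1848 + 462.

Final answer: 4950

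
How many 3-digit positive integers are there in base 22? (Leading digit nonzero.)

Leading digit: 21 options (nonzero). Other 2 digit(s): 22 options each.
Total: 21 x 22^2.

Final answer: 10164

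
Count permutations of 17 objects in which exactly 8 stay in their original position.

Choose which 8 elements are fixed: C(17,8) = 24310.
Derange the remaining 9 using D(j) = (j-1)(D(j-1) + D(j-2)), D(0)=1, D(1)=0: D(2)=1, D(3)=2, D(4)=9, D(5)=44, D(6)=265, D(7)=1854, D(8)=14833, D(9)=133496.
Total: 24310 x 133496.

Final answer: C(17,8) D(9) = 3245287760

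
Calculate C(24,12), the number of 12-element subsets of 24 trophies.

C(24,12) = 24!/(12! x 12!).

Final answer: \binom{24}{12} = 2704156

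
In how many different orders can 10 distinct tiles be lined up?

The number of ways to arrange 10 distinct objects is 10!.

Final answer: 10! = 3628800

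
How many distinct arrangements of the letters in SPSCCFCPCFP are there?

Letters (C:4, F:2, P:3, S:2). Total letters: 11.
Permutations = 11!/(4! x 3! x 2! x 2!).

Final answer: 69300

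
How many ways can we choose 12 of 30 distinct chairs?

C(30,12) = 30!/(12! x 18!).

Final answer: \binom{30}{12} = 86493225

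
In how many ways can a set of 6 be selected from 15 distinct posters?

C(15,6) = 15!/(6! x 9!).

Final answer: \binom{15}{6} = 5005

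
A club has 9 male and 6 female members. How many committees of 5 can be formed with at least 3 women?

Sum over valid woman counts:
C(6,3)C(9,2) = 720
C(6,4)C(9,1) = 135
C(6,5)C(9,0) = 6
Total: 720 + 135 + 6.

Final answer: 861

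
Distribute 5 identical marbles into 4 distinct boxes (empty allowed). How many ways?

Stars and bars: C(n+k-1, k-1) = C(8,3).

Final answer: C(8,3) = 56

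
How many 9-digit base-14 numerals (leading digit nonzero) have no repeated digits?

First digit: 13 (nonzero). Second: 13 (not first). Third: 12, etc.
Total: 13 x 13 x 12 x 11 x 10 x 9 x 8 x 7 x 6.

Final answer: 674593920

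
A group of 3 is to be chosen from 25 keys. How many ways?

C(25,3) = 25!/(3! x 22!).

Final answer: \binom{25}{3} = 2300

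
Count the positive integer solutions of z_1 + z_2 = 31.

Substitute z'_i = z_i - 1 (so z'_i >= 0). Then sum z'_i = 31 - 2 = 29.
Stars and bars: C(29+2-1, 2-1) = C(30,1).

Final answer: C(30,1) = 30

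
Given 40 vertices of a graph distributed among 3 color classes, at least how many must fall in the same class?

By pigeonhole with 40 objects and 3 categories: ceiling(40/3).

Final answer: 14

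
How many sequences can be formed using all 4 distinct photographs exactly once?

The number of ways to arrange 4 distinct objects is 4!.

Final answer: 4! = 24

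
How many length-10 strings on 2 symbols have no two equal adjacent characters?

First character: 2 choices. Each subsequent: 1 choices (must differ from the previous one).
Total: 2 x 1^9.

Final answer: 2 x 1^{9} = 2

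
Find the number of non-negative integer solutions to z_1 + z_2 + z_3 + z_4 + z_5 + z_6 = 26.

Stars and bars with 26 stars and 5 bars:
C(26+6-1, 6-1) = C(31,5).

Final answer: C(31,5) = 169911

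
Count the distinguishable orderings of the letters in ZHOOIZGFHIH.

Letters (F:1, G:1, H:3, I:2, O:2, Z:2). Total letters: 11.
Permutations = 11!/(3! x 2! x 2! x 2!).

Final answer: 831600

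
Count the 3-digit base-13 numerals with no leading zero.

Leading digit: 12 options (nonzero). Other 2 digit(s): 13 options each.
Total: 12 x 13^2.

Final answer: 2028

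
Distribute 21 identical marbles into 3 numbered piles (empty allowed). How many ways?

Stars and bars: C(n+k-1, k-1) = C(23,2).

Final answer: C(23,2) = 253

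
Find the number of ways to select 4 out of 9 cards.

C(9,4) = 9!/(4! x (9-4)!).

Final answer: C(9,4) = 126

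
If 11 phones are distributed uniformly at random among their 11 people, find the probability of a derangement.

Use the recurrence D(n) = (n-1)(D(n-1) + D(n-2)) with D(0)=1, D(1)=0.
Building up: D(2)=1, D(3)=2, D(4)=9, D(5)=44, D(6)=265, D(7)=1854, D(8)=14833, D(9)=133496, D(10)=1334961, D(11)=14684570.
Total arrangements: 11! = 39916800.
Probability = D(11)/11! = 1468457/3991680.

Final answer: D(11)/11! = 14684570/39916800 = 0.367879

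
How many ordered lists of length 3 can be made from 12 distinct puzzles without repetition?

P(12,3) = 12!/(12-3)! = 12!/9!.

Final answer: P(12,3) = 1320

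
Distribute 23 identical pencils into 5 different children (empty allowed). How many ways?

Stars and bars: C(n+k-1, k-1) = C(27,4).

Final answer: C(27,4) = 17550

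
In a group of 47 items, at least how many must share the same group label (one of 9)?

There are 9 possible values for group label (one of 9). With 47 items and 9 categories, by pigeonhole: ceiling(47/9).

Final answer: 6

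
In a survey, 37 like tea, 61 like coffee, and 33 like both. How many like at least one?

|A union B| = |A| + |B| - |A intersect B| = 37 + 61 - 33.

Final answer: 65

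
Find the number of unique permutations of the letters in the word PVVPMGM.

Letters (G:1, M:2, P:2, V:2). Total letters: 7.
Permutations = 7!/(2! x 2! x 2!).

Final answer: 630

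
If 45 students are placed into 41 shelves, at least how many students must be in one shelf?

By the pigeonhole principle: ceiling(45/41).

Final answer: 2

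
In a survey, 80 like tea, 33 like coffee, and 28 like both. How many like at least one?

|A union B| = |A| + |B| - |A intersect B| = 80 + 33 - 28.

Final answer: 85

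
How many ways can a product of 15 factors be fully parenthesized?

The structures are counted by the Catalan number C_n. Here n = 15 - 1 = 14.
C_n = C(2n,n) - C(2n,n+1), so C_{14} = C(28,14) - C(28,15) = 40116600 - 37442160.

Final answer: C_{14} = 2674440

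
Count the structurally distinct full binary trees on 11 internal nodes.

This is counted by the nth Catalan number C_n. Here n = 11.
C_n = C(2n,n)/(n+1), so C_{11} = C(22,11)/12 = 705432/12.

Final answer: C_{11} = 58786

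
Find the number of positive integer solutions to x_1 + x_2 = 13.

Substitute x'_i = x_i - 1 (so x'_i >= 0). Then sum x'_i = 13 - 2 = 11.
Stars and bars: C(11+2-1, 2-1) = C(12,1).

Final answer: C(12,1) = 12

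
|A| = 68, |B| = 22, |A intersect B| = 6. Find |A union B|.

|A union B| = |A| + |B| - |A intersect B| = 68 + 22 - 6.

Final answer: 84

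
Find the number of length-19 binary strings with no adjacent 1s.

Let a(n) count valid strings. If the last bit is 0 the prefix is any valid string of length n-1; if it is 1 the string must end in 01 with a valid prefix of length n-2. So a(n) = a(n-1) + a(n-2), a(1)=2, a(2)=3.
Building up term by term: a(1)=2, a(2)=3, a(3)=5, a(4)=8, a(5)=13, a(6)=21, a(7)=34, a(8)=55, a(9)=89, a(10)=144, a(11)=233, a(12)=377, a(13)=610, a(14)=987, a(15)=1597, a(16)=2584, a(17)=4181, a(18)=6765, a(19)=10946.

Final answer: 10946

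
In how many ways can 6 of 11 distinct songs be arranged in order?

P(11,6) = 11!/(11-6)! = 11!/5!.

Final answer: P(11,6) = 332640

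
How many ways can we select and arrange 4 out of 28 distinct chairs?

P(28,4) = 28!/(28-4)! = 28!/24!.

Final answer: P(28,4) = 491400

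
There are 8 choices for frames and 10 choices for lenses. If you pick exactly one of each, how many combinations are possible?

By the multiplication principle: 8 x 10.

Final answer: 80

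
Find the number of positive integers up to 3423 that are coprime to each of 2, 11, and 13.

|div by 2|=1711, |div by 11|=311, |div by 13|=263.
|div by 2&11|=155, |div by 2&13|=131, |div by 11&13|=23, |div by all|=11.
By inclusion-exclusion, divisible by at least one: 1711+311+263-155-131-23+11 = 1987.
Not divisible by any: 3423 - 1987.

Final answer: 1436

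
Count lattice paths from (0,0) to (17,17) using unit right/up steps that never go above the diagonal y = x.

Total monotonic paths to (17,17): C(34,17) = 2333606220.
Reflecting each bad path at its first crossing gives a bijection with paths to (16,18): C(34,18) = 2203961430.
Valid Dyck paths: 2333606220 - 2203961430.
(This is the Catalan number C_{17}.)

Final answer: C_{17} = 129644790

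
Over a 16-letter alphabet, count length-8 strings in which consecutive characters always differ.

Let g(n) count such strings. g(1) = 16, and each valid string of length n-1 extends in 15 ways (any symbol but the last), so g(n) = 15 g(n-1).
Total: g(8) = 16 x 15^7.

Final answer: 16 x 15^{7} = 2733750000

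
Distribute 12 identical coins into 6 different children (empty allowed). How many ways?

Stars and bars: C(n+k-1, k-1) = C(17,5).

Final answer: C(17,5) = 6188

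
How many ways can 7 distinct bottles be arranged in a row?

The number of ways to arrange 7 distinct objects is 7!.

Final answer: 7! = 5040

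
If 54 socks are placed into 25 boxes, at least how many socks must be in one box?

By the pigeonhole principle: ceiling(54/25).

Final answer: 3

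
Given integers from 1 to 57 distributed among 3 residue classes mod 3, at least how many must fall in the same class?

By pigeonhole with 57 objects and 3 categories: ceiling(57/3).

Final answer: 19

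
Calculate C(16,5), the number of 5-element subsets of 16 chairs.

C(16,5) = 16!/(5! x (16-5)!).

Final answer: C(16,5) = 4368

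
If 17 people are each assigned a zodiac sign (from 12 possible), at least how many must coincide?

There are 12 possible values for zodiac sign. With 17 people and 12 categories, by pigeonhole: ceiling(17/12).

Final answer: 2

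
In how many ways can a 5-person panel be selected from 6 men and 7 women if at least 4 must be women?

Sum over valid woman counts:
C(7,4)C(6,1) = 210
C(7,5)C(6,0) = 21
Total: 210 + 21.

Final answer: 231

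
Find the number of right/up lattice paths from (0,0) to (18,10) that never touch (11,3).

Total paths to (18,10): C(28,10) = 13123110.
Paths through (11,3): C(14,3) x C(14,7) = 1249248.
Avoiding (11,3): 13123110 - 1249248.

Final answer: 11873862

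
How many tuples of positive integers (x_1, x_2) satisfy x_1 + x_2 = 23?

Substitute x'_i = x_i - 1 (so x'_i >= 0). Then sum x'_i = 23 - 2 = 21.
Stars and bars: C(21+2-1, 2-1) = C(22,1).

Final answer: C(22,1) = 22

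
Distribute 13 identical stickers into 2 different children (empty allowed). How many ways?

Stars and bars: C(n+k-1, k-1) = C(14,1).

Final answer: C(14,1) = 14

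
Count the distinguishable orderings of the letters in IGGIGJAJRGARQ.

Letters (A:2, G:4, I:2, J:2, Q:1, R:2). Total letters: 13.
Permutations = 13!/(4! x 2! x 2! x 2! x 2!).

Final answer: 16216200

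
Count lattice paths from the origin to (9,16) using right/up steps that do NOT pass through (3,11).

Total paths to (9,16): C(25,16) = 2042975.
Paths through (3,11): C(14,11) x C(11,5) = 168168.
Avoiding (3,11): 2042975 - 168168.

Final answer: 1874807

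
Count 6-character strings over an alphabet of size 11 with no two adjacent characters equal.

First character: 11 choices. Each subsequent: 10 choices (must differ from the previous one).
Total: 11 x 10^5.

Final answer: 11 x 10^{5} = 1100000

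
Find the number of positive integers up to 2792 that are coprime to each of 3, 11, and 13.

|div by 3|=930, |div by 11|=253, |div by 13|=214.
|div by 3&11|=84, |div by 3&13|=71, |div by 11&13|=19, |div by all|=6.
By inclusion-exclusion, divisible by at least one: 930+253+214-84-71-19+6 = 1229.
Not divisible by any: 2792 - 1229.

Final answer: 1563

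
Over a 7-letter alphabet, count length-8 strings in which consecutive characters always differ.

First character: 7 choices. Each subsequent: 6 choices (must differ from the previous one).
Total: 7 x 6^7.

Final answer: 7 x 6^{7} = 1959552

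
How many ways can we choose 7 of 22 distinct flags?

C(22,7) = 22!/(7! x (22-7)!).

Final answer: C(22,7) = 170544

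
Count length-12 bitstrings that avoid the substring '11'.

Let a(n) count valid strings. If the last bit is 0 the prefix is any valid string of length n-1; if it is 1 the string must end in 01 with a valid prefix of length n-2. So a(n) = a(n-1) + a(n-2), a(1)=2, a(2)=3.
Building up term by term: a(1)=2, a(2)=3, a(3)=5, a(4)=8, a(5)=13, a(6)=21, a(7)=34, a(8)=55, a(9)=89, a(10)=144, a(11)=233, a(12)=377.

Final answer: 377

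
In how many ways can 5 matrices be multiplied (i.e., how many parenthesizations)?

The structures are counted by the Catalan number C_n. Here n = 5 - 1 = 4.
C_n = C(2n,n)/(n+1), so C_{4} = C(8,4)/5 = 70/5.

Final answer: C_{4} = 14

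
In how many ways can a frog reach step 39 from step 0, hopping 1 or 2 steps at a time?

Condition on the final move: it is a 1-step (f(n-1) ways to get there) or a 2-step (f(n-2) ways), so f(n) = f(n-1) + f(n-2), with f(1)=1, f(2)=2.
Building up term by term: f(1)=1, f(2)=2, f(3)=3, f(4)=5, f(5)=8, f(6)=13, f(7)=21, f(8)=34, f(9)=55, f(10)=89, f(11)=144, f(12)=233, f(13)=377, f(14)=610, f(15)=987, f(16)=1597, f(17)=2584, f(18)=4181, f(19)=6765, f(20)=10946, f(21)=17711, f(22)=28657, f(23)=46368, f(24)=75025, f(25)=121393, f(26)=196418, f(27)=317811, f(28)=514229, f(29)=832040, f(30)=1346269, f(31)=2178309, f(32)=3524578, f(33)=5702887, f(34)=9227465, f(35)=14930352, f(36)=24157817, f(37)=39088169, f(38)=63245986, f(39)=102334155.

Final answer: 102334155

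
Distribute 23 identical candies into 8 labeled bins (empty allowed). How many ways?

Stars and bars: C(n+k-1, k-1) = C(30,7).

Final answer: C(30,7) = 2035800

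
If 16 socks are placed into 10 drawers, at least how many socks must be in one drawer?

By the pigeonhole principle: ceiling(16/10).

Final answer: 2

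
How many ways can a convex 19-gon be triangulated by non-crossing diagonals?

This is a standard Catalan-number count: the answer is C_n. Here n = 19 - 2 = 17.
C_n = (2n)!/(n!(n+1)!), so C_{17} = 34!/(17! x 18!) = C(34,17)/18 = 2333606220/18.

Final answer: C_{17} = 129644790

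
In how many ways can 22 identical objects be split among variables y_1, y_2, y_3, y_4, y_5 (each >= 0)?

Stars and bars with 22 stars and 4 bars:
C(22+5-1, 5-1) = C(26,4).

Final answer: C(26,4) = 14950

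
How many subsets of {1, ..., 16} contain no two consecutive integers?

Let a(n) count such subsets of {1, ..., n}. Either n is excluded (a(n-1) ways) or n is included, forcing n-1 out (a(n-2) ways), so a(n) = a(n-1) + a(n-2) with a(1)=2, a(2)=3.
Computing successive values: a(1)=2, a(2)=3, a(3)=5, a(4)=8, a(5)=13, a(6)=21, a(7)=34, a(8)=55, a(9)=89, a(10)=144, a(11)=233, a(12)=377, a(13)=610, a(14)=987, a(15)=1597, a(16)=2584.

Final answer: 2584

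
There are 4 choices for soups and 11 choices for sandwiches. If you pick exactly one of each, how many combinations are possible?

By the multiplication principle: 4 x 11.

Final answer: 44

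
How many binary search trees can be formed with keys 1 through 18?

The structures are counted by the Catalan number C_n. Here n = 18.
Using C_0 = 1 and C_(k+1) = C_k x 2(2k+1)/(k+2), build up term by term: C_1=1, C_2=2, C_3=5, C_4=14, C_5=42, C_6=132, C_7=429, C_8=1430, C_9=4862, C_10=16796, C_11=58786, C_12=208012, C_13=742900, C_14=2674440, C_15=9694845, C_16=35357670, C_17=129644790, C_18=477638700.

Final answer: C_{18} = 477638700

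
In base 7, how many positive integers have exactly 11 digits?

In base 7, the leading digit has 6 choices (1..6); each of the remaining 10 digits has 7 choices.
Total: 6 x 7^10.

Final answer: 1694851494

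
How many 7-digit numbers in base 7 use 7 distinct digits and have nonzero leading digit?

First digit: 6 (nonzero). Second: 6 (not first). Third: 5, etc.
Total: 6 x 6 x 5 x 4 x 3 x 2 x 1.

Final answer: 4320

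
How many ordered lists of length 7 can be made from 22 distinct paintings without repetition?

P(22,7) = 22!/(22-7)! = 22!/15!.

Final answer: P(22,7) = 859541760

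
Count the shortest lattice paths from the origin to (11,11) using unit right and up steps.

Each path has 11 right steps and 11 up steps in some order (22 steps total).
Choose which 11 of the 22 steps are up: C(22,11).

Final answer: C(22,11) = 705432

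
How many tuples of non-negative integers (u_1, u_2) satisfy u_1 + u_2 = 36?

Stars and bars with 36 stars and 1 bars:
C(36+2-1, 2-1) = C(37,1).

Final answer: C(37,1) = 37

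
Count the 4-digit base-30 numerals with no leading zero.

These are the integers in [30^3, 30^4), so the count is 30^4 - 30^3 = 29 x 30^3.

Final answer: 783000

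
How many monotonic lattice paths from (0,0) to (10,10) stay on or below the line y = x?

Total monotonic paths to (10,10): C(20,10) = 184756.
Reflecting each bad path at its first crossing gives a bijection with paths to (9,11): C(20,11) = 167960.
Valid Dyck paths: 184756 - 167960.
(Equivalently, C_{10} = C(20,10)/11 = 184756/11.)

Final answer: C_{10} = 16796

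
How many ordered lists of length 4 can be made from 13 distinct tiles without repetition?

P(13,4) = 13!/(13-4)! = 13!/9!.

Final answer: P(13,4) = 17160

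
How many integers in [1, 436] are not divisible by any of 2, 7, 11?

|div by 2|=218, |div by 7|=62, |div by 11|=39.
|div by 2&7|=31, |div by 2&11|=19, |div by 7&11|=5, |div by all|=2.
By inclusion-exclusion, divisible by at least one: 218+62+39-31-19-5+2 = 266.
Not divisible by any: 436 - 266.

Final answer: 170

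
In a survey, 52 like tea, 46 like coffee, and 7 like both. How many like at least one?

|A union B| = |A| + |B| - |A intersect B| = 52 + 46 - 7.

Final answer: 91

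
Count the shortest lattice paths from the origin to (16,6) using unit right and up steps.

Each path has 16 right steps and 6 up steps in some order (22 steps total).
Choose which 6 of the 22 steps are up: C(22,6).

Final answer: C(22,6) = 74613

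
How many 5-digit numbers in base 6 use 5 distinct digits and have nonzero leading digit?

The leading digit has 5 choices (anything but zero); the next has 5 (anything but the first), then 4, and so on, one fewer each time.
Total: 5 x 5 x 4 x 3 x 2.

Final answer: 600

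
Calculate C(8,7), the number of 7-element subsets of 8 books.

C(8,7) = 8!/(7! x 1!).

Final answer: \binom{8}{7} = 8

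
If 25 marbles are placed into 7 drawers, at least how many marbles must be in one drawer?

By the pigeonhole principle: ceiling(25/7).

Final answer: 4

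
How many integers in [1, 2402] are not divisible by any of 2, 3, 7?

|div by 2|=1201, |div by 3|=800, |div by 7|=343.
|div by 2&3|=400, |div by 2&7|=171, |div by 3&7|=114, |div by all|=57.
By inclusion-exclusion, divisible by at least one: 1201+800+343-400-171-114+57 = 1716.
Not divisible by any: 2402 - 1716.

Final answer: 686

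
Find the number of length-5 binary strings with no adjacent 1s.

Classify by the final bit: ...0 gives a(n-1) strings, ...01 gives a(n-2) strings. Thus a(n) = a(n-1) + a(n-2) with a(1)=2, a(2)=3.
Computing successive values: a(1)=2, a(2)=3, a(3)=5, a(4)=8, a(5)=13.

Final answer: 13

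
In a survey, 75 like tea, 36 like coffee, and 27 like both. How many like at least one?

|A union B| = |A| + |B| - |A intersect B| = 75 + 36 - 27.

Final answer: 84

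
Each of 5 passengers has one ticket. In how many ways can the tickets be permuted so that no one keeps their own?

Use the recurrence D(n) = (n-1)(D(n-1) + D(n-2)) with D(0)=1, D(1)=0.
D(2) = 1 x (0 + 1) = 1
D(3) = 2 x (1 + 0) = 2
D(4) = 3 x (2 + 1) = 9
D(5) = 4 x (D(4) + D(3)) = 4 x (9 + 2)

Final answer: D(5) = 44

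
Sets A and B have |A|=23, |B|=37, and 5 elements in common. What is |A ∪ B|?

|A union B| = |A| + |B| - |A intersect B| = 23 + 37 - 5.

Final answer: 55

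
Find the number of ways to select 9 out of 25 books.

C(25,9) = 25!/(9! x 16!).

Final answer: \binom{25}{9} = 2042975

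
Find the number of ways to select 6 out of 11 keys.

C(11,6) = 11!/(6! x (11-6)!).

Final answer: C(11,6) = 462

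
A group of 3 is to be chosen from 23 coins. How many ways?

C(23,3) = 23!/(3! x (23-3)!).

Final answer: C(23,3) = 1771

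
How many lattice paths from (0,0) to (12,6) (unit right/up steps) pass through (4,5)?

Paths (0,0)->(4,5): C(9,5) = 126.
Paths (4,5)->(12,6): C(9,1) = 9.
By multiplication principle: 126 x 9.

Final answer: 1134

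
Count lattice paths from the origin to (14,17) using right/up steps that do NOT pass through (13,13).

Total paths to (14,17): C(31,17) = 265182525.
Paths through (13,13): C(26,13) x C(5,4) = 52003000.
Avoiding (13,13): 265182525 - 52003000.

Final answer: 213179525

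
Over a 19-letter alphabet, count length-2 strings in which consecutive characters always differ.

First character: 19 choices. Each subsequent: 18 choices (must differ from the previous one).
Total: 19 x 18^1.

Final answer: 19 x 18^{1} = 342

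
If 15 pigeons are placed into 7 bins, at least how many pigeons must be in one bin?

By the pigeonhole principle: ceiling(15/7).

Final answer: 3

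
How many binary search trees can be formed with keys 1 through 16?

This is counted by the nth Catalan number C_n. Here n = 16.
C_n = C(2n,n)/(n+1), so C_{16} = C(32,16)/17 = 601080390/17.

Final answer: C_{16} = 35357670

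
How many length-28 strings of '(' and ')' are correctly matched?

This is a standard Catalan-number count: the answer is C_n. Here n = 14 (pairs).
C_n = C(2n,n)/(n+1), so C_{14} = C(28,14)/15 = 40116600/15.

Final answer: C_{14} = 2674440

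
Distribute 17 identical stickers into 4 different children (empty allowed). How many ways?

Stars and bars: C(n+k-1, k-1) = C(20,3).

Final answer: C(20,3) = 1140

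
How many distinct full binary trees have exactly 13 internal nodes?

This is counted by the nth Catalan number C_n. Here n = 13.
C_n = (2n)!/(n!(n+1)!), so C_{13} = 26!/(13! x 14!) = C(26,13)/14 = 10400600/14.

Final answer: C_{13} = 742900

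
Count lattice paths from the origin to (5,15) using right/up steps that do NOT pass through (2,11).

Total paths to (5,15): C(20,15) = 15504.
Paths through (2,11): C(13,11) x C(7,4) = 2730.
Avoiding (2,11): 15504 - 2730.

Final answer: 12774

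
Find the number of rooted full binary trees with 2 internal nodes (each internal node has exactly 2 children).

This is a standard Catalan-number count: the answer is C_n. Here n = 2.
C_n = C(2n,n)/(n+1), so C_{2} = C(4,2)/3 = 6/3.

Final answer: C_{2} = 2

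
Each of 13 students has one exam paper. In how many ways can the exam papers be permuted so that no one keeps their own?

D(n) = (n-1)(D(n-1) + D(n-2)), D(0)=1, D(1)=0.
D(2) = 1 x (0 + 1) = 1
D(3) = 2 x (1 + 0) = 2
D(4) = 3 x (2 + 1) = 9
D(5) = 4 x (9 + 2) = 44
D(6) = 5 x (44 + 9) = 265
D(7) = 6 x (265 + 44) = 1854
D(8) = 7 x (1854 + 265) = 14833
D(9) = 8 x (14833 + 1854) = 133496
D(10) = 9 x (133496 + 14833) = 1334961
D(11) = 10 x (1334961 + 133496) = 14684570
D(12) = 11 x (14684570 + 1334961) = 176214841
D(13) = 12 x (D(12) + D(11)) = 12 x (176214841 + 14684570)

Final answer: D(13) = 2290792932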